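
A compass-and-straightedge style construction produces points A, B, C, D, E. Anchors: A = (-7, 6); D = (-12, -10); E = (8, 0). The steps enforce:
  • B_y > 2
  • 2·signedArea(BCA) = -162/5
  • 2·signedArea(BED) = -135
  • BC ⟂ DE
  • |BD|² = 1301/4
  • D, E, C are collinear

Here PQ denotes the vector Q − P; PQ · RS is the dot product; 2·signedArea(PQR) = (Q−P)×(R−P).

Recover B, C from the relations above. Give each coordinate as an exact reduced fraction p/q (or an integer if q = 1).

B = (1/2, 3)
C = (16/5, -12/5)

1. B_x = 1/2  [line 10·x + -20·y + 55 = 0 ∩ |BD|² = 1301/4]
2. B_y = 3  [line 10·x + -20·y + 55 = 0 ∩ |BD|² = 1301/4]
   → B = (1/2, 3)
3. C_x = 16/5  [D, E, C are collinear ∩ BC ⟂ DE]
4. C_y = -12/5  [D, E, C are collinear ∩ BC ⟂ DE]
   → C = (16/5, -12/5)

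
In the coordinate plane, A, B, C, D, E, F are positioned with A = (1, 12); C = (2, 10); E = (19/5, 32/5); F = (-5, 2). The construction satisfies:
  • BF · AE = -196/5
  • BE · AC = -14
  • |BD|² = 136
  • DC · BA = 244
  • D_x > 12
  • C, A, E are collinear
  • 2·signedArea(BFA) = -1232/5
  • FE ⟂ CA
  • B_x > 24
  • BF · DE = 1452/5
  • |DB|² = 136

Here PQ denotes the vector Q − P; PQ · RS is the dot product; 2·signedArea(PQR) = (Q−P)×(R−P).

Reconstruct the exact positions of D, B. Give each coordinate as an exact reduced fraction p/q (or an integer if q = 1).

1. B_x = 121/5  [BF · AE = -196/5 ∩ 2·signedArea(BFA) = -1232/5]
2. B_y = 48/5  [BF · AE = -196/5 ∩ 2·signedArea(BFA) = -1232/5]
   → B = (121/5, 48/5)
3. D_x = 63/5  [DC · BA = 244 ∩ BF · DE = 1452/5]
4. D_y = 54/5  [DC · BA = 244 ∩ BF · DE = 1452/5]
   → D = (63/5, 54/5)

B = (121/5, 48/5)
D = (63/5, 54/5)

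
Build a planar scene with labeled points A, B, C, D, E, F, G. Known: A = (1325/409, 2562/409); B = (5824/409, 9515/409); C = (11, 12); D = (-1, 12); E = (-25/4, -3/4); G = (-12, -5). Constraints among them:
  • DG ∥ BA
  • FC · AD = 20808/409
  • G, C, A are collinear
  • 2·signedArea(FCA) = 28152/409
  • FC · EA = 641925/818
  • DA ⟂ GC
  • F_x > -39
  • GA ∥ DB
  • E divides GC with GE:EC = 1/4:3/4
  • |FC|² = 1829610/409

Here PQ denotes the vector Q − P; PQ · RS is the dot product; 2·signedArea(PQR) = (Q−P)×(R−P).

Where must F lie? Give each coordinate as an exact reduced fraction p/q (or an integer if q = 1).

1. F_x = -15640/409  [FC · AD = 20808/409 ∩ FC · EA = 641925/818]
2. F_y = -13605/409  [FC · AD = 20808/409 ∩ FC · EA = 641925/818]
   → F = (-15640/409, -13605/409)

F = (-15640/409, -13605/409)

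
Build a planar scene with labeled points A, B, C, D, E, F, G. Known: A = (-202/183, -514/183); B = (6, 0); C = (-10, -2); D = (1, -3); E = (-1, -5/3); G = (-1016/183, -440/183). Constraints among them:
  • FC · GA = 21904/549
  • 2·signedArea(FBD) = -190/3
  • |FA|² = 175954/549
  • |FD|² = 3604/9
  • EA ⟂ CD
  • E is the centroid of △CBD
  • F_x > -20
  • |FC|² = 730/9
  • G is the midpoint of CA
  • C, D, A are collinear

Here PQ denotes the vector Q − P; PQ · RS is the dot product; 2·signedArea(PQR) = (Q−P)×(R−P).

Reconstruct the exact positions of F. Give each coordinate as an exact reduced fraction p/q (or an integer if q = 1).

1. F_x = -19  [FC · GA = 21904/549 ∩ 2·signedArea(FBD) = -190/3]
2. F_y = -7/3  [FC · GA = 21904/549 ∩ 2·signedArea(FBD) = -190/3]
   → F = (-19, -7/3)

F = (-19, -7/3)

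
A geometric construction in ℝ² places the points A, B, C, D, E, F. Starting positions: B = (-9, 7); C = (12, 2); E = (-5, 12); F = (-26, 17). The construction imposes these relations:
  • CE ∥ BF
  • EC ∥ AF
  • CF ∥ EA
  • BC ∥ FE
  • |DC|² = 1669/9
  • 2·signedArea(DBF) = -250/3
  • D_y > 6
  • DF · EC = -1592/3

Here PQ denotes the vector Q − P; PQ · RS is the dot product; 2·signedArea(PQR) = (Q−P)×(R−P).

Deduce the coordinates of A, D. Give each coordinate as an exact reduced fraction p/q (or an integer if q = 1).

A = (-43, 27)
D = (-2/3, 7)

1. A_x = -43  [EC ∥ AF ∩ CF ∥ EA]
2. A_y = 27  [EC ∥ AF ∩ CF ∥ EA]
   → A = (-43, 27)
3. D_x = -2/3  [2·signedArea(DBF) = -250/3 ∩ DF · EC = -1592/3]
4. D_y = 7  [2·signedArea(DBF) = -250/3 ∩ DF · EC = -1592/3]
   → D = (-2/3, 7)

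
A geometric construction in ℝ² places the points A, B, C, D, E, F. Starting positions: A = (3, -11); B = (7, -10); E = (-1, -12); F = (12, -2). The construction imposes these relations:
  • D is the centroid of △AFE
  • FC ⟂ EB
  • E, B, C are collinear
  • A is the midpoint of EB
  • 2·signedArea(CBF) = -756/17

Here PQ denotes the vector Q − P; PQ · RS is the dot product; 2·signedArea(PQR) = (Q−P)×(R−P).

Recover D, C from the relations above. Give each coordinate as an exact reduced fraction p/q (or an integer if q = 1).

1. D_x = 14/3  [D is the centroid of △AFE]
2. D_y = -25/3  [D is the centroid of △AFE]
   → D = (14/3, -25/3)
3. C_x = 231/17  [E, B, C are collinear ∩ FC ⟂ EB]
4. C_y = -142/17  [E, B, C are collinear ∩ FC ⟂ EB]
   → C = (231/17, -142/17)

C = (231/17, -142/17)
D = (14/3, -25/3)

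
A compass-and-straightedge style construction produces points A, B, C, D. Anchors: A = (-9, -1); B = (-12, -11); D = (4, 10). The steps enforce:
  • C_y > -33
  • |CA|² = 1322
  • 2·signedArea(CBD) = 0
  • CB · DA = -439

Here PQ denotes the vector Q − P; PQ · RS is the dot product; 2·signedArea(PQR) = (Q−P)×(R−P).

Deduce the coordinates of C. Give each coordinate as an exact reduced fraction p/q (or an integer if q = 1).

1. C_x = -28  [2·signedArea(CBD) = 0 ∩ CB · DA = -439]
2. C_y = -32  [2·signedArea(CBD) = 0 ∩ CB · DA = -439]
   → C = (-28, -32)

C = (-28, -32)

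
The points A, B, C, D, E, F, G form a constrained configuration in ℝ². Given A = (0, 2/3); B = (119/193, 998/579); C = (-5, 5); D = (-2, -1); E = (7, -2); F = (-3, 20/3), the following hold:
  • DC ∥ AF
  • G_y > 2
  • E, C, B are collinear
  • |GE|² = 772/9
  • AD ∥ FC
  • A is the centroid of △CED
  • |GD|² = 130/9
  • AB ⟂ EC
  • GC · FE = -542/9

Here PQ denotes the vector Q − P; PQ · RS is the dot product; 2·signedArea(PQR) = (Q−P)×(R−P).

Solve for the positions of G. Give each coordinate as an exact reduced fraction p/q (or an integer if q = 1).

G = (-1, 8/3)

1. G_x = -1  [line -10·x + 26/3·y + -298/9 = 0 ∩ |GD|² = 130/9]
2. G_y = 8/3  [line -10·x + 26/3·y + -298/9 = 0 ∩ |GD|² = 130/9]
   → G = (-1, 8/3)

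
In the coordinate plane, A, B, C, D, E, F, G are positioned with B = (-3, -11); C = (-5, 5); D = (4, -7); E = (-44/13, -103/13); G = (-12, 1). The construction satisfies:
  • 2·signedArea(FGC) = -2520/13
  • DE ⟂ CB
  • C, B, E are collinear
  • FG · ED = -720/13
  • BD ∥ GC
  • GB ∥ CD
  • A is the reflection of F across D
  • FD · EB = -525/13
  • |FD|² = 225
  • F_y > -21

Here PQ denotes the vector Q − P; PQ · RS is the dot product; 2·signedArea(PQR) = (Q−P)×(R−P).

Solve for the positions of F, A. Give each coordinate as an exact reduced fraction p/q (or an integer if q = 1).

1. F_x = -23/13  [FG · ED = -720/13 ∩ FD · EB = -525/13]
2. F_y = -271/13  [FG · ED = -720/13 ∩ FD · EB = -525/13]
   → F = (-23/13, -271/13)
3. A_x = 127/13  [A is the reflection of F across D]
4. A_y = 89/13  [A is the reflection of F across D]
   → A = (127/13, 89/13)

A = (127/13, 89/13)
F = (-23/13, -271/13)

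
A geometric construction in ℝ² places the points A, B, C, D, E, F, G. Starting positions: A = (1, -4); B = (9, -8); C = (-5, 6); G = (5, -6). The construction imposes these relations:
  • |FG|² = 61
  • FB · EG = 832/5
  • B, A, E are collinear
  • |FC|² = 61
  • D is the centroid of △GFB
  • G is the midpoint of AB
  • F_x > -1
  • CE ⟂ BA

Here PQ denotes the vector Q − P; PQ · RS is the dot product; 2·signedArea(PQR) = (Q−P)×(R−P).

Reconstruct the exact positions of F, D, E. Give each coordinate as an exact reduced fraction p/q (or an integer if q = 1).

1. E_x = -39/5  [B, A, E are collinear ∩ CE ⟂ BA]
2. E_y = 2/5  [B, A, E are collinear ∩ CE ⟂ BA]
   → E = (-39/5, 2/5)
3. F_x = 0  [line -64/5·x + 32/5·y + 0 = 0 ∩ |FG|² = 61]
4. F_y = 0  [line -64/5·x + 32/5·y + 0 = 0 ∩ |FG|² = 61]
   → F = (0, 0)
5. D_x = 14/3  [D is the centroid of △GFB]
6. D_y = -14/3  [D is the centroid of △GFB]
   → D = (14/3, -14/3)

D = (14/3, -14/3)
E = (-39/5, 2/5)
F = (0, 0)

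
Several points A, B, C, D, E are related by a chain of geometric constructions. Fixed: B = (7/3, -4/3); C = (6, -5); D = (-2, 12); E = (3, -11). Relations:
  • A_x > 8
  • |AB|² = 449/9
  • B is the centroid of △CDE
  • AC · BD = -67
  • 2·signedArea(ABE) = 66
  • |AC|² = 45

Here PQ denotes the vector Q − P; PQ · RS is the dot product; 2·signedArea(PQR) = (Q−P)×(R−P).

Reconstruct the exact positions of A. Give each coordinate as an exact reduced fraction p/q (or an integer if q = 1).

A = (9, 1)

1. A_x = 9  [2·signedArea(ABE) = 66 ∩ AC · BD = -67]
2. A_y = 1  [2·signedArea(ABE) = 66 ∩ AC · BD = -67]
   → A = (9, 1)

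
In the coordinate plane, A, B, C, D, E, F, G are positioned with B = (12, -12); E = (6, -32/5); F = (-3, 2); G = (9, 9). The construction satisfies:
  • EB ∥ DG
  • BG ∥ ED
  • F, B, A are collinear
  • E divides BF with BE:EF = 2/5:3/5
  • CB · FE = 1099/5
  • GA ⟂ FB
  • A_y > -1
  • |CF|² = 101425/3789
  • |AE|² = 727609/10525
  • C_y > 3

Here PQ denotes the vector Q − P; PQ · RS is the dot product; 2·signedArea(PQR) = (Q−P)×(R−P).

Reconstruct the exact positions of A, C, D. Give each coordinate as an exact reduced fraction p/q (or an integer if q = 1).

1. A_x = -33/421  [F, B, A are collinear ∩ GA ⟂ FB]
2. A_y = -306/421  [F, B, A are collinear ∩ GA ⟂ FB]
   → A = (-33/421, -306/421)
3. C_x = 831/421  [line -9·x + 42/5·y + -11 = 0 ∩ |CF|² = 101425/3789]
4. C_y = 4325/1263  [line -9·x + 42/5·y + -11 = 0 ∩ |CF|² = 101425/3789]
   → C = (831/421, 4325/1263)
5. D_x = 3  [EB ∥ DG ∩ BG ∥ ED]
6. D_y = 73/5  [EB ∥ DG ∩ BG ∥ ED]
   → D = (3, 73/5)

A = (-33/421, -306/421)
C = (831/421, 4325/1263)
D = (3, 73/5)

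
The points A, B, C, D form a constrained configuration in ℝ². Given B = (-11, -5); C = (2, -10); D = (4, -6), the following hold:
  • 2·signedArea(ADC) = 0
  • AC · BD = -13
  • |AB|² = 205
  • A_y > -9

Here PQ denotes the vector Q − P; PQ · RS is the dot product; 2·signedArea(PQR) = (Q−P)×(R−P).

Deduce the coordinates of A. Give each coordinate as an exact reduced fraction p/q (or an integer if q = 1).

1. A_x = 3  [2·signedArea(ADC) = 0 ∩ AC · BD = -13]
2. A_y = -8  [2·signedArea(ADC) = 0 ∩ AC · BD = -13]
   → A = (3, -8)

A = (3, -8)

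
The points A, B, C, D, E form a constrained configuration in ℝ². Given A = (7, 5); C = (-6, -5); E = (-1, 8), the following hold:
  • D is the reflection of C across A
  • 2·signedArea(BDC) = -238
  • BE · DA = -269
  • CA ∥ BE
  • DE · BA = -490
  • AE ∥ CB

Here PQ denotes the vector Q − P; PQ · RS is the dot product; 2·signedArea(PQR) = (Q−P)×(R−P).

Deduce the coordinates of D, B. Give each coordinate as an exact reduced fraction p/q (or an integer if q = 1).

B = (-14, -2)
D = (20, 15)

1. D_x = 20  [D is the reflection of C across A]
2. D_y = 15  [D is the reflection of C across A]
   → D = (20, 15)
3. B_x = -14  [CA ∥ BE ∩ AE ∥ CB]
4. B_y = -2  [CA ∥ BE ∩ AE ∥ CB]
   → B = (-14, -2)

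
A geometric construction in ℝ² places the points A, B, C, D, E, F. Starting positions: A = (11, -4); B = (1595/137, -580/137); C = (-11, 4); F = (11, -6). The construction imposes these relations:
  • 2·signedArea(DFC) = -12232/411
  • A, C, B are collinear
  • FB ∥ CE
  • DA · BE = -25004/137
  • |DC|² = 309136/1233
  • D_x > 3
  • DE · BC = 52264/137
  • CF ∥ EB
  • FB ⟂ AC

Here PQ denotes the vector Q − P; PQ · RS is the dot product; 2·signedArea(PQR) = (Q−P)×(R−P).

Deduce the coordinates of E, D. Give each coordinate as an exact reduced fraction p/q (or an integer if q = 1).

1. E_x = -1419/137  [CF ∥ EB ∩ FB ∥ CE]
2. E_y = 790/137  [CF ∥ EB ∩ FB ∥ CE]
   → E = (-1419/137, 790/137)
3. D_x = 1595/411  [DE · BC = 52264/137 ∩ DA · BE = -25004/137]
4. D_y = -580/411  [DE · BC = 52264/137 ∩ DA · BE = -25004/137]
   → D = (1595/411, -580/411)

D = (1595/411, -580/411)
E = (-1419/137, 790/137)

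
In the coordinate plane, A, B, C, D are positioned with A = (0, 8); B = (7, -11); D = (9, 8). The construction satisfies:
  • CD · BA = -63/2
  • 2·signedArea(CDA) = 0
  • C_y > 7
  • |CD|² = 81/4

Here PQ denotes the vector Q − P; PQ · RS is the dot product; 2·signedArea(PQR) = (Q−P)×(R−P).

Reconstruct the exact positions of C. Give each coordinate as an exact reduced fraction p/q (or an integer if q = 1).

C = (9/2, 8)

1. C_x = 9/2  [2·signedArea(CDA) = 0 ∩ CD · BA = -63/2]
2. C_y = 8  [2·signedArea(CDA) = 0 ∩ CD · BA = -63/2]
   → C = (9/2, 8)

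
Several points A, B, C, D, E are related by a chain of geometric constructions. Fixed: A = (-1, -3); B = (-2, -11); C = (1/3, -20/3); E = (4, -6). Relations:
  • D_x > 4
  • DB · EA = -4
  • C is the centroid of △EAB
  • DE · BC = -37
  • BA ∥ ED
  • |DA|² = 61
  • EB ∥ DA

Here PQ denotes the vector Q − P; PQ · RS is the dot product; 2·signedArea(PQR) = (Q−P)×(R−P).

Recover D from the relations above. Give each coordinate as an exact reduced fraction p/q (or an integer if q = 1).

D = (5, 2)

1. D_x = 5  [EB ∥ DA ∩ BA ∥ ED]
2. D_y = 2  [EB ∥ DA ∩ BA ∥ ED]
   → D = (5, 2)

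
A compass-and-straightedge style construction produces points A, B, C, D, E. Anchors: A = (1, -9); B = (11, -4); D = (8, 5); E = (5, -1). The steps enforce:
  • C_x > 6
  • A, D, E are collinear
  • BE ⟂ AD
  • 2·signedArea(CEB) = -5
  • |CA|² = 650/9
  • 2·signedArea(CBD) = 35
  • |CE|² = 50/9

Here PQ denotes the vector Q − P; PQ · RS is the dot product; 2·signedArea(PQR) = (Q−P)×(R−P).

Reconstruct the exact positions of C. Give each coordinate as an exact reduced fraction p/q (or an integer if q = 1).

C = (20/3, -8/3)

1. C_x = 20/3  [2·signedArea(CEB) = -5 ∩ 2·signedArea(CBD) = 35]
2. C_y = -8/3  [2·signedArea(CEB) = -5 ∩ 2·signedArea(CBD) = 35]
   → C = (20/3, -8/3)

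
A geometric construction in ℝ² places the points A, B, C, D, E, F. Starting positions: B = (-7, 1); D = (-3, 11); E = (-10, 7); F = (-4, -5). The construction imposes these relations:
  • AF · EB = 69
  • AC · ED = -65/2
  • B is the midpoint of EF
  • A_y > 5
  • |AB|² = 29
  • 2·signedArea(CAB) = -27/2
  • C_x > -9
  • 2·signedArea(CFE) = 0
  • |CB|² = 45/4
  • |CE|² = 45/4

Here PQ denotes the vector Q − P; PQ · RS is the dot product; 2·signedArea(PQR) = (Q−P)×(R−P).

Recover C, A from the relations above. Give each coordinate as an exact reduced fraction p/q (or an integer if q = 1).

A = (-5, 6)
C = (-17/2, 4)

1. C_x = -17/2  [line -12·x + -6·y + -78 = 0 ∩ |CE|² = 45/4]
2. C_y = 4  [line -12·x + -6·y + -78 = 0 ∩ |CE|² = 45/4]
   → C = (-17/2, 4)
3. A_x = -5  [AC · ED = -65/2 ∩ 2·signedArea(CAB) = -27/2]
4. A_y = 6  [AC · ED = -65/2 ∩ 2·signedArea(CAB) = -27/2]
   → A = (-5, 6)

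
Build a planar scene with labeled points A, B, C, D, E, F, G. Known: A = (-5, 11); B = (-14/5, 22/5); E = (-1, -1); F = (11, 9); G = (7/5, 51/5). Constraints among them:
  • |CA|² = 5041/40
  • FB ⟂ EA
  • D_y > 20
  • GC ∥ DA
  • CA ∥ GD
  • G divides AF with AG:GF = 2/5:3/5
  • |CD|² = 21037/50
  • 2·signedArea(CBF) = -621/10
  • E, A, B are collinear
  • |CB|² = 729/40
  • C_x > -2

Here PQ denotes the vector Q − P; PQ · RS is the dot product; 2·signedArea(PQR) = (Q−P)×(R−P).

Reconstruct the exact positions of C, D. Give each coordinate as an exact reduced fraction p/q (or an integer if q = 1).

C = (-29/20, 7/20)
D = (-43/20, 417/20)

1. C_x = -29/20  [line -23/5·x + 69/5·y + -23/2 = 0 ∩ |CB|² = 729/40]
2. C_y = 7/20  [line -23/5·x + 69/5·y + -23/2 = 0 ∩ |CB|² = 729/40]
   → C = (-29/20, 7/20)
3. D_x = -43/20  [GC ∥ DA ∩ CA ∥ GD]
4. D_y = 417/20  [GC ∥ DA ∩ CA ∥ GD]
   → D = (-43/20, 417/20)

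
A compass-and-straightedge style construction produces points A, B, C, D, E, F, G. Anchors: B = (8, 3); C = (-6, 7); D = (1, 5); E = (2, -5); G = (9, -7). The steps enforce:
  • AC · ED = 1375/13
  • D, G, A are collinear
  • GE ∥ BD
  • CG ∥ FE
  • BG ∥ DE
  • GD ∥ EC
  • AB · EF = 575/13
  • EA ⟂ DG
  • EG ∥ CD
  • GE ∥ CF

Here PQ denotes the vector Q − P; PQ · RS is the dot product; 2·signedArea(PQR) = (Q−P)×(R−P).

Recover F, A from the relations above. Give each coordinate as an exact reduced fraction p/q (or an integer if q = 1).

A = (77/13, -31/13)
F = (-13, 9)

1. F_x = -13  [CG ∥ FE ∩ GE ∥ CF]
2. F_y = 9  [CG ∥ FE ∩ GE ∥ CF]
   → F = (-13, 9)
3. A_x = 77/13  [D, G, A are collinear ∩ EA ⟂ DG]
4. A_y = -31/13  [D, G, A are collinear ∩ EA ⟂ DG]
   → A = (77/13, -31/13)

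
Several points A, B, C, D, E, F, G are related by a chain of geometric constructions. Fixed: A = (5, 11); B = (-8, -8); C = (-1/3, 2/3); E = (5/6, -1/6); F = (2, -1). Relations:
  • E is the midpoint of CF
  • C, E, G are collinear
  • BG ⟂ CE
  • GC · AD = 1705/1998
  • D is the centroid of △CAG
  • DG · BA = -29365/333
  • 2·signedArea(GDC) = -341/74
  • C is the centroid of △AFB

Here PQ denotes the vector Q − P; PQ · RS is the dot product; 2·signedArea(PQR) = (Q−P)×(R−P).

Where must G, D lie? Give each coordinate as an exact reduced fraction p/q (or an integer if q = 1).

1. G_x = -97/74  [C, E, G are collinear ∩ BG ⟂ CE]
2. G_y = 101/74  [C, E, G are collinear ∩ BG ⟂ CE]
   → G = (-97/74, 101/74)
3. D_x = 745/666  [D is the centroid of △CAG]
4. D_y = 2893/666  [D is the centroid of △CAG]
   → D = (745/666, 2893/666)

D = (745/666, 2893/666)
G = (-97/74, 101/74)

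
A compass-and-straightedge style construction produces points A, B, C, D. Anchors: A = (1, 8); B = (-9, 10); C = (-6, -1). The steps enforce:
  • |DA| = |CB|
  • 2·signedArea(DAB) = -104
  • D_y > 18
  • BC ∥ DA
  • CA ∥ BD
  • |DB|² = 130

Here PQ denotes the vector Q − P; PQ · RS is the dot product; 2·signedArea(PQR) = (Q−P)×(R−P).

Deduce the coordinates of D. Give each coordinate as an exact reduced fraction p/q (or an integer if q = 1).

D = (-2, 19)

1. D_x = -2  [BC ∥ DA ∩ CA ∥ BD]
2. D_y = 19  [BC ∥ DA ∩ CA ∥ BD]
   → D = (-2, 19)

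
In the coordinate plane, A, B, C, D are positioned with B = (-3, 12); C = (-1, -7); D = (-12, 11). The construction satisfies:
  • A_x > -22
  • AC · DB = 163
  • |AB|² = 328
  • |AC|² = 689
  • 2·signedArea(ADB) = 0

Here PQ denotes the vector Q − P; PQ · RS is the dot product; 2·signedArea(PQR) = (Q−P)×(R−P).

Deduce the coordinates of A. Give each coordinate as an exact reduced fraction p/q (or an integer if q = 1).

1. A_x = -21  [2·signedArea(ADB) = 0 ∩ AC · DB = 163]
2. A_y = 10  [2·signedArea(ADB) = 0 ∩ AC · DB = 163]
   → A = (-21, 10)

A = (-21, 10)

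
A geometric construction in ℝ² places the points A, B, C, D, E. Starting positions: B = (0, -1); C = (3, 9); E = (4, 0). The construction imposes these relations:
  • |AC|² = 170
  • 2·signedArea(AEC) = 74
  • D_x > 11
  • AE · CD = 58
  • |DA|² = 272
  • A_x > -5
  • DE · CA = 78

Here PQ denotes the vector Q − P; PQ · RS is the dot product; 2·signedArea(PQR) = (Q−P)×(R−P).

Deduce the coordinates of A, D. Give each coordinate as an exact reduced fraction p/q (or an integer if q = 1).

A = (-4, -2)
D = (12, 2)

1. A_x = -4  [line -9·x + -1·y + -38 = 0 ∩ |AC|² = 170]
2. A_y = -2  [line -9·x + -1·y + -38 = 0 ∩ |AC|² = 170]
   → A = (-4, -2)
3. D_x = 12  [DE · CA = 78 ∩ AE · CD = 58]
4. D_y = 2  [DE · CA = 78 ∩ AE · CD = 58]
   → D = (12, 2)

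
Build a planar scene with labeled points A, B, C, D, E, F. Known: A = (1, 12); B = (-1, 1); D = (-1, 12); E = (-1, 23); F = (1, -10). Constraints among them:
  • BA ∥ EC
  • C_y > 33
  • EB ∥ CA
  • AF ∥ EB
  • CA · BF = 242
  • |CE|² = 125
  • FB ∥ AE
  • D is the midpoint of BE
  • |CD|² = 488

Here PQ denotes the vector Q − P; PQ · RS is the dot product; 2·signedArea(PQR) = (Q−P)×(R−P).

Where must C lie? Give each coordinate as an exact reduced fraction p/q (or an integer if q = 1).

1. C_x = 1  [EB ∥ CA ∩ BA ∥ EC]
2. C_y = 34  [EB ∥ CA ∩ BA ∥ EC]
   → C = (1, 34)

C = (1, 34)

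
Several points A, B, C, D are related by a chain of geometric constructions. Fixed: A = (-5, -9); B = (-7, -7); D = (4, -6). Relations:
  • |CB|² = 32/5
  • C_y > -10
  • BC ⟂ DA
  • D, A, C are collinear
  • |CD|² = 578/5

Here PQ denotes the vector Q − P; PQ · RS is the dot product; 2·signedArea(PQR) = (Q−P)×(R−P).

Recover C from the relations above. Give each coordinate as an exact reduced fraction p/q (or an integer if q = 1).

C = (-31/5, -47/5)

1. C_x = -31/5  [D, A, C are collinear ∩ BC ⟂ DA]
2. C_y = -47/5  [D, A, C are collinear ∩ BC ⟂ DA]
   → C = (-31/5, -47/5)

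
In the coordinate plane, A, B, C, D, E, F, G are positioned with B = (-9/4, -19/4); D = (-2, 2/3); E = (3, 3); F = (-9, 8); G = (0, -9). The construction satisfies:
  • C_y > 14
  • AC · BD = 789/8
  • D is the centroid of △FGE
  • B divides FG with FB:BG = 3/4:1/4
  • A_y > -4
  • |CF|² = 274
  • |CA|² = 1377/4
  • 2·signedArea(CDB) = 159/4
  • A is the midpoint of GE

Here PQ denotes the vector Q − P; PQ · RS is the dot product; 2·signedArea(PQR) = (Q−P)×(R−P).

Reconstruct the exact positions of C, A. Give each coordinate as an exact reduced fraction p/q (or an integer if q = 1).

1. C_x = 6  [line 65/12·x + -1/4·y + -115/4 = 0 ∩ |CF|² = 274]
2. C_y = 15  [line 65/12·x + -1/4·y + -115/4 = 0 ∩ |CF|² = 274]
   → C = (6, 15)
3. A_x = 3/2  [A is the midpoint of GE]
4. A_y = -3  [A is the midpoint of GE]
   → A = (3/2, -3)

A = (3/2, -3)
C = (6, 15)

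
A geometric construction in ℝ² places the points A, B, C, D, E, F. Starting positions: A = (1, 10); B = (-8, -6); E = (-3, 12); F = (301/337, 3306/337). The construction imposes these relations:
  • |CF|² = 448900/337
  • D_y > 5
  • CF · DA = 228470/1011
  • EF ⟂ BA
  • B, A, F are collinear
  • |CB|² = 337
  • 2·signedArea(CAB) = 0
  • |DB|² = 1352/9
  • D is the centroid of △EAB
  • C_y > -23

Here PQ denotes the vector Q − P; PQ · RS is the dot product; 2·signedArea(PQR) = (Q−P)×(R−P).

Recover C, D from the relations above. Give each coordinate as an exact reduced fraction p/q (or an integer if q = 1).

1. D_x = -10/3  [D is the centroid of △EAB]
2. D_y = 16/3  [D is the centroid of △EAB]
   → D = (-10/3, 16/3)
3. C_x = -17  [2·signedArea(CAB) = 0 ∩ CF · DA = 228470/1011]
4. C_y = -22  [2·signedArea(CAB) = 0 ∩ CF · DA = 228470/1011]
   → C = (-17, -22)

C = (-17, -22)
D = (-10/3, 16/3)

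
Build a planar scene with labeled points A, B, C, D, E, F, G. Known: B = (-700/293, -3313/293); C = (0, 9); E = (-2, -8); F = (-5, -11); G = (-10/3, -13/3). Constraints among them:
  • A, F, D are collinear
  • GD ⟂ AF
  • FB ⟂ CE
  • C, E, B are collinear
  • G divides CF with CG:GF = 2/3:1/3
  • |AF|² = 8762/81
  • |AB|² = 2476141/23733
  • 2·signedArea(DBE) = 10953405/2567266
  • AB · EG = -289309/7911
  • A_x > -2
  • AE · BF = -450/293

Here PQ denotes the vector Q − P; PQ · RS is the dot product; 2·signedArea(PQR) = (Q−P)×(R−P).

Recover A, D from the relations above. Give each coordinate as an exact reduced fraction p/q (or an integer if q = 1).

1. A_x = -16/9  [AB · EG = -289309/7911 ∩ AE · BF = -450/293]
2. A_y = -10/9  [AB · EG = -289309/7911 ∩ AE · BF = -450/293]
   → A = (-16/9, -10/9)
3. D_x = -75605/26286  [A, F, D are collinear ∩ GD ⟂ AF]
4. D_y = -117821/26286  [A, F, D are collinear ∩ GD ⟂ AF]
   → D = (-75605/26286, -117821/26286)

A = (-16/9, -10/9)
D = (-75605/26286, -117821/26286)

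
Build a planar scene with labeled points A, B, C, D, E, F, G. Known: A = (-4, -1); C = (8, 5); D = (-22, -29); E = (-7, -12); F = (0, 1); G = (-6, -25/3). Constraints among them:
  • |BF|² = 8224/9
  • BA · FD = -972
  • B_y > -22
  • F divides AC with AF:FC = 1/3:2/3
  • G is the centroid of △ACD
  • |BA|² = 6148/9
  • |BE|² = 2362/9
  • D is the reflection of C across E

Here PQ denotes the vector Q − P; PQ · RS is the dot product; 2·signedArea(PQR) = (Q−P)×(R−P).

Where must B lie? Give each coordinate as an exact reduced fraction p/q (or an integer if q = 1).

1. B_x = -20  [line 22·x + 30·y + 1090 = 0 ∩ |BA|² = 6148/9]
2. B_y = -65/3  [line 22·x + 30·y + 1090 = 0 ∩ |BA|² = 6148/9]
   → B = (-20, -65/3)

B = (-20, -65/3)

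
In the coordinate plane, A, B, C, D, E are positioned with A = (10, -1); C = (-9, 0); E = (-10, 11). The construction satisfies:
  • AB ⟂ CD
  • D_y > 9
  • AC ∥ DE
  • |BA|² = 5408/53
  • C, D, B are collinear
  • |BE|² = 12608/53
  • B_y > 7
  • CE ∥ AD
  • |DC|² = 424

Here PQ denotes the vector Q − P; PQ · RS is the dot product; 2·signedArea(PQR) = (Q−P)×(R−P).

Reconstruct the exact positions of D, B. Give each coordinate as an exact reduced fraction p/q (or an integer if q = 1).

1. D_x = 9  [AC ∥ DE ∩ CE ∥ AD]
2. D_y = 10  [AC ∥ DE ∩ CE ∥ AD]
   → D = (9, 10)
3. B_x = 270/53  [C, D, B are collinear ∩ AB ⟂ CD]
4. B_y = 415/53  [C, D, B are collinear ∩ AB ⟂ CD]
   → B = (270/53, 415/53)

B = (270/53, 415/53)
D = (9, 10)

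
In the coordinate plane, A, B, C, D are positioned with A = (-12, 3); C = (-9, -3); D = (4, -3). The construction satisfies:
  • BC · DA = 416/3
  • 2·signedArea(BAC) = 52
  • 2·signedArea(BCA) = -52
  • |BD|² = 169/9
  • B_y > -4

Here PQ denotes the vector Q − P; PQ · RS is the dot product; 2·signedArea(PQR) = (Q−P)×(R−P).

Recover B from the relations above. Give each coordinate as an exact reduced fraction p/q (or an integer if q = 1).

1. B_x = -1/3  [2·signedArea(BCA) = -52 ∩ BC · DA = 416/3]
2. B_y = -3  [2·signedArea(BCA) = -52 ∩ BC · DA = 416/3]
   → B = (-1/3, -3)

B = (-1/3, -3)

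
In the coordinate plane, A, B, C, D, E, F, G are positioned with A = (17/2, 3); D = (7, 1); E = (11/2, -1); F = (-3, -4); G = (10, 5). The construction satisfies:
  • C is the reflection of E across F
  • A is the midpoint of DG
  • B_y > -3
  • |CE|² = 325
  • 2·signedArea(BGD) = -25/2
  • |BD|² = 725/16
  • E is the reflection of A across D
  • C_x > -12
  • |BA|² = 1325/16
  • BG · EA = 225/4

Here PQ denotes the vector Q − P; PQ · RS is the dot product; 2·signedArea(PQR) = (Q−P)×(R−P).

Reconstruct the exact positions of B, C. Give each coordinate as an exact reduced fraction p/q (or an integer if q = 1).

1. B_x = 5/4  [BG · EA = 225/4 ∩ 2·signedArea(BGD) = -25/2]
2. B_y = -5/2  [BG · EA = 225/4 ∩ 2·signedArea(BGD) = -25/2]
   → B = (5/4, -5/2)
3. C_x = -23/2  [C is the reflection of E across F]
4. C_y = -7  [C is the reflection of E across F]
   → C = (-23/2, -7)

B = (5/4, -5/2)
C = (-23/2, -7)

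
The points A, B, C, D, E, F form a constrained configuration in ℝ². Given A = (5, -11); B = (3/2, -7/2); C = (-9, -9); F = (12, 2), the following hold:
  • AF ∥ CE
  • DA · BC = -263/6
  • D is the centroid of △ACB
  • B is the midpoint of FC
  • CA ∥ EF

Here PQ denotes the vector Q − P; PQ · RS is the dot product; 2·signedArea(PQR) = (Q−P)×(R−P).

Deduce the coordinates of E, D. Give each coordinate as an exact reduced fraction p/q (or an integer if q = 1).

D = (-5/6, -47/6)
E = (-2, 4)

1. E_x = -2  [CA ∥ EF ∩ AF ∥ CE]
2. E_y = 4  [CA ∥ EF ∩ AF ∥ CE]
   → E = (-2, 4)
3. D_x = -5/6  [D is the centroid of △ACB]
4. D_y = -47/6  [D is the centroid of △ACB]
   → D = (-5/6, -47/6)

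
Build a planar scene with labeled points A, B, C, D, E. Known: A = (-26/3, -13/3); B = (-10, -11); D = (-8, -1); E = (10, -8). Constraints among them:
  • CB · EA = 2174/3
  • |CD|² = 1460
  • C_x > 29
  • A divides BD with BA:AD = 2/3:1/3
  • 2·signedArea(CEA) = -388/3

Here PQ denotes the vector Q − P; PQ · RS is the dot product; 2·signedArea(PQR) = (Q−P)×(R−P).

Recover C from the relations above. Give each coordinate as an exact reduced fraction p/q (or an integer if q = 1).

C = (30, -5)

1. C_x = 30  [2·signedArea(CEA) = -388/3 ∩ CB · EA = 2174/3]
2. C_y = -5  [2·signedArea(CEA) = -388/3 ∩ CB · EA = 2174/3]
   → C = (30, -5)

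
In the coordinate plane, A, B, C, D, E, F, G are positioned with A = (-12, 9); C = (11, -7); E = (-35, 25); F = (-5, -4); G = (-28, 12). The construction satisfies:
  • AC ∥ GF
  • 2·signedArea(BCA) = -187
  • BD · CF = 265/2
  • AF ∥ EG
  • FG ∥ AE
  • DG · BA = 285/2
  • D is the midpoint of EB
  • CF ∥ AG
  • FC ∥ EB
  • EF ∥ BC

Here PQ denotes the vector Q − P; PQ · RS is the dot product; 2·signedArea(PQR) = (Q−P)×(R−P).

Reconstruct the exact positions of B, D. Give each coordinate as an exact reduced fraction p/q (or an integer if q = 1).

B = (-19, 22)
D = (-27, 47/2)

1. B_x = -19  [EF ∥ BC ∩ FC ∥ EB]
2. B_y = 22  [EF ∥ BC ∩ FC ∥ EB]
   → B = (-19, 22)
3. D_x = -27  [D is the midpoint of EB]
4. D_y = 47/2  [D is the midpoint of EB]
   → D = (-27, 47/2)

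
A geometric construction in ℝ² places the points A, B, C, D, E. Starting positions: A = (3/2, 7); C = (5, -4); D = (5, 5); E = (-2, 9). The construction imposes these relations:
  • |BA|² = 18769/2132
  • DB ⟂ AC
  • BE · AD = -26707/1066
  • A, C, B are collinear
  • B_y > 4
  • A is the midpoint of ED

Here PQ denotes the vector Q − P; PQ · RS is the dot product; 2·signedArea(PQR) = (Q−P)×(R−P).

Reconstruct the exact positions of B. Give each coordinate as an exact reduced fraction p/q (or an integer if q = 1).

B = (1279/533, 2224/533)

1. B_x = 1279/533  [A, C, B are collinear ∩ DB ⟂ AC]
2. B_y = 2224/533  [A, C, B are collinear ∩ DB ⟂ AC]
   → B = (1279/533, 2224/533)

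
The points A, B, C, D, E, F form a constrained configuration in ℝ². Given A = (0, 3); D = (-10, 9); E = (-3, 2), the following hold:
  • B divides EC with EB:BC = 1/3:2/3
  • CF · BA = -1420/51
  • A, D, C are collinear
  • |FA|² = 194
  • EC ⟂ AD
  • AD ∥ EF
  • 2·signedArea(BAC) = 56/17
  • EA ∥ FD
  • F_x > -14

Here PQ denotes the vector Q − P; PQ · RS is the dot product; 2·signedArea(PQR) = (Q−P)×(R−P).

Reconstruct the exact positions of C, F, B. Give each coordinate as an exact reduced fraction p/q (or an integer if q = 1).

B = (-44/17, 137/51)
C = (-30/17, 69/17)
F = (-13, 8)

1. C_x = -30/17  [A, D, C are collinear ∩ EC ⟂ AD]
2. C_y = 69/17  [A, D, C are collinear ∩ EC ⟂ AD]
   → C = (-30/17, 69/17)
3. F_x = -13  [EA ∥ FD ∩ AD ∥ EF]
4. F_y = 8  [EA ∥ FD ∩ AD ∥ EF]
   → F = (-13, 8)
5. B_x = -44/17  [B divides EC with EB:BC = 1/3:2/3]
6. B_y = 137/51  [B divides EC with EB:BC = 1/3:2/3]
   → B = (-44/17, 137/51)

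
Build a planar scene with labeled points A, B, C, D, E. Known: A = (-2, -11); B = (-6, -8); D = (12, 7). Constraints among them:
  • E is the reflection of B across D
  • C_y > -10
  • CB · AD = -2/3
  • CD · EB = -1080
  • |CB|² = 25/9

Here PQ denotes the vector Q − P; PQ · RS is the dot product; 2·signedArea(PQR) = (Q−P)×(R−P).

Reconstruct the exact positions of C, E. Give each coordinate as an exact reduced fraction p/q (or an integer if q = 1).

1. E_x = 30  [E is the reflection of B across D]
2. E_y = 22  [E is the reflection of B across D]
   → E = (30, 22)
3. C_x = -14/3  [CB · AD = -2/3 ∩ CD · EB = -1080]
4. C_y = -9  [CB · AD = -2/3 ∩ CD · EB = -1080]
   → C = (-14/3, -9)

C = (-14/3, -9)
E = (30, 22)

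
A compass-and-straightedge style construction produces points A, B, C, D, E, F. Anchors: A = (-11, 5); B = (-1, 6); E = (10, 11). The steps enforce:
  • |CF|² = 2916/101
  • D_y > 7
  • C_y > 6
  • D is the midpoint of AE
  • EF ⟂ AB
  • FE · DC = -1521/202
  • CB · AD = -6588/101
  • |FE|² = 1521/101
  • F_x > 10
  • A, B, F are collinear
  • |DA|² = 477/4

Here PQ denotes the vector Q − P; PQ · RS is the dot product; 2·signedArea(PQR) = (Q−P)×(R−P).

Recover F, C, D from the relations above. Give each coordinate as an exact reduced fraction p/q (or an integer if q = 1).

1. F_x = 1049/101  [A, B, F are collinear ∩ EF ⟂ AB]
2. F_y = 721/101  [A, B, F are collinear ∩ EF ⟂ AB]
   → F = (1049/101, 721/101)
3. D_x = -1/2  [D is the midpoint of AE]
4. D_y = 8  [D is the midpoint of AE]
   → D = (-1/2, 8)
5. C_x = 509/101  [CB · AD = -6588/101 ∩ FE · DC = -1521/202]
6. C_y = 667/101  [CB · AD = -6588/101 ∩ FE · DC = -1521/202]
   → C = (509/101, 667/101)

C = (509/101, 667/101)
D = (-1/2, 8)
F = (1049/101, 721/101)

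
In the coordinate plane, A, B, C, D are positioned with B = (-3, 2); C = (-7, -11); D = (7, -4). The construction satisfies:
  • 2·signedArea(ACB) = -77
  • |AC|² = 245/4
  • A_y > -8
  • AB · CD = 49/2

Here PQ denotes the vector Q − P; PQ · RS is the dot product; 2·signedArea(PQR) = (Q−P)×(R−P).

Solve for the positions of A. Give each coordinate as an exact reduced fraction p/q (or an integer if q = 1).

1. A_x = 0  [2·signedArea(ACB) = -77 ∩ AB · CD = 49/2]
2. A_y = -15/2  [2·signedArea(ACB) = -77 ∩ AB · CD = 49/2]
   → A = (0, -15/2)

A = (0, -15/2)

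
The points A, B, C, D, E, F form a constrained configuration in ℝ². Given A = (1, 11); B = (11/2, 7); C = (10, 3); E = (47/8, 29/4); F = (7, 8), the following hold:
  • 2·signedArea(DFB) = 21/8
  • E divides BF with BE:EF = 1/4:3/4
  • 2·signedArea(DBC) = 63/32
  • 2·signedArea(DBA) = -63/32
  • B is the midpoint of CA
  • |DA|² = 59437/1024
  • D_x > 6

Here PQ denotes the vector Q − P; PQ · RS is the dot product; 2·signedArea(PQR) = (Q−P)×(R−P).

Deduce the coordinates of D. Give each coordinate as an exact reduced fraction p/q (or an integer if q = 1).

D = (221/32, 99/16)

1. D_x = 221/32  [2·signedArea(DBA) = -63/32 ∩ 2·signedArea(DFB) = 21/8]
2. D_y = 99/16  [2·signedArea(DBA) = -63/32 ∩ 2·signedArea(DFB) = 21/8]
   → D = (221/32, 99/16)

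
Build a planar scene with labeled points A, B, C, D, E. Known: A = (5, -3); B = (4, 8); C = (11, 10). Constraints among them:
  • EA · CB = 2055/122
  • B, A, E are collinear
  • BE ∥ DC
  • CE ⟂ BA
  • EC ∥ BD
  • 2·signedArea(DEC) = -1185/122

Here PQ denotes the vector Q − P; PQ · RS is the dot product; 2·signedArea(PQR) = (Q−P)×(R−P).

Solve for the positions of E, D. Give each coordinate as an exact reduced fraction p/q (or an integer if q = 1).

D = (1357/122, 1055/122)
E = (473/122, 1141/122)

1. E_x = 473/122  [B, A, E are collinear ∩ CE ⟂ BA]
2. E_y = 1141/122  [B, A, E are collinear ∩ CE ⟂ BA]
   → E = (473/122, 1141/122)
3. D_x = 1357/122  [BE ∥ DC ∩ EC ∥ BD]
4. D_y = 1055/122  [BE ∥ DC ∩ EC ∥ BD]
   → D = (1357/122, 1055/122)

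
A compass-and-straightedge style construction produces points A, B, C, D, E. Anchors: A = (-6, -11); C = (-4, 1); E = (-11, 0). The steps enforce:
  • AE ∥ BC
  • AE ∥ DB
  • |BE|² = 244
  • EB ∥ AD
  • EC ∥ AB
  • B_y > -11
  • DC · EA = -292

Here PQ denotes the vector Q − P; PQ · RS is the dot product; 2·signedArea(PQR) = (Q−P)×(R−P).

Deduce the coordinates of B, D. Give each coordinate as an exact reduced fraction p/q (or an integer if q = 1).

B = (1, -10)
D = (6, -21)

1. B_x = 1  [AE ∥ BC ∩ EC ∥ AB]
2. B_y = -10  [AE ∥ BC ∩ EC ∥ AB]
   → B = (1, -10)
3. D_x = 6  [AE ∥ DB ∩ EB ∥ AD]
4. D_y = -21  [AE ∥ DB ∩ EB ∥ AD]
   → D = (6, -21)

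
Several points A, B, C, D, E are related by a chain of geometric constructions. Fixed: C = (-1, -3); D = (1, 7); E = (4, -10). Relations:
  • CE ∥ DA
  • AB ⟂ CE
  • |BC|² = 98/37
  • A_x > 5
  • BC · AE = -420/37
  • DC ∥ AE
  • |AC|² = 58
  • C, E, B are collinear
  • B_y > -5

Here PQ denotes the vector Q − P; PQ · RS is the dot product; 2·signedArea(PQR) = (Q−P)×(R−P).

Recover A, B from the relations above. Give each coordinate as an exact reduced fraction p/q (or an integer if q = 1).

A = (6, 0)
B = (-2/37, -160/37)

1. A_x = 6  [DC ∥ AE ∩ CE ∥ DA]
2. A_y = 0  [DC ∥ AE ∩ CE ∥ DA]
   → A = (6, 0)
3. B_x = -2/37  [C, E, B are collinear ∩ AB ⟂ CE]
4. B_y = -160/37  [C, E, B are collinear ∩ AB ⟂ CE]
   → B = (-2/37, -160/37)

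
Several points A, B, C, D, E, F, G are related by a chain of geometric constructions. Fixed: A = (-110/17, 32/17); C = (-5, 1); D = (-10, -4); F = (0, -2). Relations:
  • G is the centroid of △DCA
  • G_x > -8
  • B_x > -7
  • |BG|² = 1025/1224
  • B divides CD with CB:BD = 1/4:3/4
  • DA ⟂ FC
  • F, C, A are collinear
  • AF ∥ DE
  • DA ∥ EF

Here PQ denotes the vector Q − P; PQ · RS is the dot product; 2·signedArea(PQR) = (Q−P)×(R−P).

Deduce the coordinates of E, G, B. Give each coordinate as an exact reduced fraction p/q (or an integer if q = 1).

B = (-25/4, -1/4)
E = (-60/17, -134/17)
G = (-365/51, -19/51)

1. E_x = -60/17  [DA ∥ EF ∩ AF ∥ DE]
2. E_y = -134/17  [DA ∥ EF ∩ AF ∥ DE]
   → E = (-60/17, -134/17)
3. G_x = -365/51  [G is the centroid of △DCA]
4. G_y = -19/51  [G is the centroid of △DCA]
   → G = (-365/51, -19/51)
5. B_x = -25/4  [B divides CD with CB:BD = 1/4:3/4]
6. B_y = -1/4  [B divides CD with CB:BD = 1/4:3/4]
   → B = (-25/4, -1/4)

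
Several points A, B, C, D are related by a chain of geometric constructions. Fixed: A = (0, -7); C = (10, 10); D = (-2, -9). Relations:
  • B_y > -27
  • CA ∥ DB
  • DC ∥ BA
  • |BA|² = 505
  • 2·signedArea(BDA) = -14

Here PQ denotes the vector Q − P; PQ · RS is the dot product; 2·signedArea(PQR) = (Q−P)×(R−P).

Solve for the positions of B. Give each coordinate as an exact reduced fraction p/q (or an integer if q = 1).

1. B_x = -12  [DC ∥ BA ∩ CA ∥ DB]
2. B_y = -26  [DC ∥ BA ∩ CA ∥ DB]
   → B = (-12, -26)

B = (-12, -26)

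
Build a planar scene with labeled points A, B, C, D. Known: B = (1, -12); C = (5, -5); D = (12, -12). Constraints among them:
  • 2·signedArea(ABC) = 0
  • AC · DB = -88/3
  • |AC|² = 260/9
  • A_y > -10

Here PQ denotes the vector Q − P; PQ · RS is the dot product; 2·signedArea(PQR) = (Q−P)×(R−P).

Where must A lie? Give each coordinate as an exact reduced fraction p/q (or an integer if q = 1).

A = (7/3, -29/3)

1. A_x = 7/3  [2·signedArea(ABC) = 0 ∩ AC · DB = -88/3]
2. A_y = -29/3  [2·signedArea(ABC) = 0 ∩ AC · DB = -88/3]
   → A = (7/3, -29/3)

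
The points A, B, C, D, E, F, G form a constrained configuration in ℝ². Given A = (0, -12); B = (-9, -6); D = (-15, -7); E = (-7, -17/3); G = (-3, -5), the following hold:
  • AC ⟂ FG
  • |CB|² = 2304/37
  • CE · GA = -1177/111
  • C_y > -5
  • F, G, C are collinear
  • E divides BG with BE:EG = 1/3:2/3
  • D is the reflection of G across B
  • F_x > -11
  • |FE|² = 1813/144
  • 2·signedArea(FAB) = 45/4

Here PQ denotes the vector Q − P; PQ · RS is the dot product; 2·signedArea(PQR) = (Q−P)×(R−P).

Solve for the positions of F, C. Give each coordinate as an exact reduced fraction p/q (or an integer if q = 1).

1. C_x = -45/37  [line -3·x + 7·y + 1083/37 = 0 ∩ |CB|² = 2304/37]
2. C_y = -174/37  [line -3·x + 7·y + 1083/37 = 0 ∩ |CB|² = 2304/37]
   → C = (-45/37, -174/37)
3. F_x = -21/2  [2·signedArea(FAB) = 45/4 ∩ F, G, C are collinear]
4. F_y = -25/4  [2·signedArea(FAB) = 45/4 ∩ F, G, C are collinear]
   → F = (-21/2, -25/4)

C = (-45/37, -174/37)
F = (-21/2, -25/4)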